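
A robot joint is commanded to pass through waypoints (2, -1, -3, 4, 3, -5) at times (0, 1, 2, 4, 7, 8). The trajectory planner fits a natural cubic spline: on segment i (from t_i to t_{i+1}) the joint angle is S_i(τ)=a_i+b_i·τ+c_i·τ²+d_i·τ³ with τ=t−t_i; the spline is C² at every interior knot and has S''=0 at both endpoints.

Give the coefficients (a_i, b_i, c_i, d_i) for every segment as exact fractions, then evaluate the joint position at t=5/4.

Δ: Δ0=-3, Δ1=-2, Δ2=7/2, Δ3=-1/3, Δ4=-8
row 1: diag=4, rhs=6; c'=1/4, d'=3/2
row 2: denom=6−1·1/4=23/4; d'=(33−1·3/2)/(23/4)=126/23
row 3: denom=10−2·8/23=214/23; d'=(-23−2·126/23)/(214/23)=-781/214
row 4: denom=8−3·69/214=1505/214; d'=(-46−3·-781/214)/(1505/214)=-7501/1505
back: M4=-7501/1505
back: M3=-781/214−69/214·-7501/1505=-3074/1505
back: M2=126/23−8/23·-3074/1505=9314/1505
back: M1=3/2−1/4·9314/1505=-71/1505
M: M0=0, M1=-71/1505, M2=9314/1505, M3=-3074/1505, M4=-7501/1505, M5=0
seg 0: a=2, c=M0/2=0, d=(M1−M0)/(6·1)=-71/9030, b=Δ0−h0·(2M0+M1)/6=-27019/9030
seg 1: a=-1, c=M1/2=-71/3010, d=(M2−M1)/(6·1)=1877/1806, b=Δ1−h1·(2M1+M2)/6=-13616/4515
seg 2: a=-3, c=M2/2=4657/1505, d=(M3−M2)/(6·2)=-3097/4515, b=Δ2−h2·(2M2+M3)/6=71/1290
seg 3: a=4, c=M3/2=-1537/1505, d=(M4−M3)/(6·3)=-4427/27090, b=Δ3−h3·(2M3+M4)/6=37937/9030
seg 4: a=3, c=M4/2=-7501/3010, d=(M5−M4)/(6·1)=7501/9030, b=Δ4−h4·(2M4+M5)/6=-28619/4515
t_q=5/4 → seg 1, τ=1/4; S=-1+-13616/4515·τ+-71/3010·τ²+1877/1806·τ³=-335033/192640

  seg 0: a=2 b=-27019/9030 c=0 d=-71/9030
  seg 1: a=-1 b=-13616/4515 c=-71/3010 d=1877/1806
  seg 2: a=-3 b=71/1290 c=4657/1505 d=-3097/4515
  seg 3: a=4 b=37937/9030 c=-1537/1505 d=-4427/27090
  seg 4: a=3 b=-28619/4515 c=-7501/3010 d=7501/9030
S(5/4) = -335033/192640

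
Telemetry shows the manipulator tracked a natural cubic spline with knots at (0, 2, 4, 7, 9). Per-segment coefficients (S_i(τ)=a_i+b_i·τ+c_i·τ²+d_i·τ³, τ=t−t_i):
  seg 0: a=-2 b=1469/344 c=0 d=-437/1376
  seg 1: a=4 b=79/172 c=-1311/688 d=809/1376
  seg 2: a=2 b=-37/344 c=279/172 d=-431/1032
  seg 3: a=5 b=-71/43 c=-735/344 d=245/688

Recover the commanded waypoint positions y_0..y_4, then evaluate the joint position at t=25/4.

y_0=-2 y_1=4 y_2=2 y_3=5 y_4=-4
S(25/4) = 114763/22016

y_0 = S_0(0) = a_0 = -2
y_1 = S_1(0) = a_1 = 4
y_2 = S_2(0) = a_2 = 2
y_3 = S_3(0) = a_3 = 5
y_4 = S_3(2) = -4
t_q=25/4 is in segment 2 (τ=9/4); S_2(τ)=114763/22016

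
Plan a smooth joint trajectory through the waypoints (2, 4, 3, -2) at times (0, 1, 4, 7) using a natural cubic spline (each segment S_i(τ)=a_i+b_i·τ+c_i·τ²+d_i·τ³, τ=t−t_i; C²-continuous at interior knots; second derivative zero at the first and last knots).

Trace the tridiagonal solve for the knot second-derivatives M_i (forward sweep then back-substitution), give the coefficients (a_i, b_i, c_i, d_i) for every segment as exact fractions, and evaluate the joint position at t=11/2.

Δ: Δ0=2, Δ1=-1/3, Δ2=-5/3
row 1: diag=8, rhs=-14; c'=3/8, d'=-7/4
row 2: denom=12−3·3/8=87/8; d'=(-8−3·-7/4)/(87/8)=-22/87
back: M2=-22/87
back: M1=-7/4−3/8·-22/87=-48/29
M: M0=0, M1=-48/29, M2=-22/87, M3=0
seg 0: a=2, c=M0/2=0, d=(M1−M0)/(6·1)=-8/29, b=Δ0−h0·(2M0+M1)/6=66/29
seg 1: a=4, c=M1/2=-24/29, d=(M2−M1)/(6·3)=61/783, b=Δ1−h1·(2M1+M2)/6=42/29
seg 2: a=3, c=M2/2=-11/87, d=(M3−M2)/(6·3)=11/783, b=Δ2−h2·(2M2+M3)/6=-41/29
t_q=11/2 → seg 2, τ=3/2; S=3+-41/29·τ+-11/87·τ²+11/783·τ³=149/232

  seg 0: a=2 b=66/29 c=0 d=-8/29
  seg 1: a=4 b=42/29 c=-24/29 d=61/783
  seg 2: a=3 b=-41/29 c=-11/87 d=11/783
S(11/2) = 149/232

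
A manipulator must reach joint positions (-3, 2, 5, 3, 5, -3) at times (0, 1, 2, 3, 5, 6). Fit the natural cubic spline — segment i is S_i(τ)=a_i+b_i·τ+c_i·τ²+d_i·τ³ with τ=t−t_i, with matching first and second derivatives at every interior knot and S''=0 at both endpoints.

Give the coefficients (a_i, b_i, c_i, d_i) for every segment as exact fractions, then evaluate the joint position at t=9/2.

  seg 0: a=-3 b=97/19 c=0 d=-2/19
  seg 1: a=2 b=91/19 c=-6/19 d=-28/19
  seg 2: a=5 b=-5/19 c=-90/19 d=3
  seg 3: a=3 b=-14/19 c=81/19 d=-129/76
  seg 4: a=5 b=-77/19 c=-225/38 d=75/38
S(9/2) = 3501/608

Δ: Δ0=5, Δ1=3, Δ2=-2, Δ3=1, Δ4=-8
row 1: diag=4, rhs=-12; c'=1/4, d'=-3
row 2: denom=4−1·1/4=15/4; d'=(-30−1·-3)/(15/4)=-36/5
row 3: denom=6−1·4/15=86/15; d'=(18−1·-36/5)/(86/15)=189/43
row 4: denom=6−2·15/43=228/43; d'=(-54−2·189/43)/(228/43)=-225/19
back: M4=-225/19
back: M3=189/43−15/43·-225/19=162/19
back: M2=-36/5−4/15·162/19=-180/19
back: M1=-3−1/4·-180/19=-12/19
M: M0=0, M1=-12/19, M2=-180/19, M3=162/19, M4=-225/19, M5=0
seg 0: a=-3, c=M0/2=0, d=(M1−M0)/(6·1)=-2/19, b=Δ0−h0·(2M0+M1)/6=97/19
seg 1: a=2, c=M1/2=-6/19, d=(M2−M1)/(6·1)=-28/19, b=Δ1−h1·(2M1+M2)/6=91/19
seg 2: a=5, c=M2/2=-90/19, d=(M3−M2)/(6·1)=3, b=Δ2−h2·(2M2+M3)/6=-5/19
seg 3: a=3, c=M3/2=81/19, d=(M4−M3)/(6·2)=-129/76, b=Δ3−h3·(2M3+M4)/6=-14/19
seg 4: a=5, c=M4/2=-225/38, d=(M5−M4)/(6·1)=75/38, b=Δ4−h4·(2M4+M5)/6=-77/19
t_q=9/2 → seg 3, τ=3/2; S=3+-14/19·τ+81/19·τ²+-129/76·τ³=3501/608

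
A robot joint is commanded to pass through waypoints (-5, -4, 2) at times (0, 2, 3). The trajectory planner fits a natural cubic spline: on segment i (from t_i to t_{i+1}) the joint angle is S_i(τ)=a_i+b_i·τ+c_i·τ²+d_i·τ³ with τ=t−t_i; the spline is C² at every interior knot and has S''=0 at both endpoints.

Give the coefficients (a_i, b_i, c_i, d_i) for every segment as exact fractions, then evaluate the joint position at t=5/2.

Δ: Δ0=1/2, Δ1=6
row 1: diag=6, rhs=33; c'=1/6, d'=11/2
back: M1=11/2
M: M0=0, M1=11/2, M2=0
seg 0: a=-5, c=M0/2=0, d=(M1−M0)/(6·2)=11/24, b=Δ0−h0·(2M0+M1)/6=-4/3
seg 1: a=-4, c=M1/2=11/4, d=(M2−M1)/(6·1)=-11/12, b=Δ1−h1·(2M1+M2)/6=25/6
t_q=5/2 → seg 1, τ=1/2; S=-4+25/6·τ+11/4·τ²+-11/12·τ³=-43/32

  seg 0: a=-5 b=-4/3 c=0 d=11/24
  seg 1: a=-4 b=25/6 c=11/4 d=-11/12
S(5/2) = -43/32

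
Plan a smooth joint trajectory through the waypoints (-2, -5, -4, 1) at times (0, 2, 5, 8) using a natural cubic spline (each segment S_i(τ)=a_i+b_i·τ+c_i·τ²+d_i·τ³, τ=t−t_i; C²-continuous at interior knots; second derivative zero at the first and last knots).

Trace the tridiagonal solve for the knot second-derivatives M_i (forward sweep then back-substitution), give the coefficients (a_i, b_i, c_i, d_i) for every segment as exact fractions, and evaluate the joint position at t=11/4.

Δ: Δ0=-3/2, Δ1=1/3, Δ2=5/3
row 1: diag=10, rhs=11; c'=3/10, d'=11/10
row 2: denom=12−3·3/10=111/10; d'=(8−3·11/10)/(111/10)=47/111
back: M2=47/111
back: M1=11/10−3/10·47/111=36/37
M: M0=0, M1=36/37, M2=47/111, M3=0
seg 0: a=-2, c=M0/2=0, d=(M1−M0)/(6·2)=3/37, b=Δ0−h0·(2M0+M1)/6=-135/74
seg 1: a=-5, c=M1/2=18/37, d=(M2−M1)/(6·3)=-61/1998, b=Δ1−h1·(2M1+M2)/6=-63/74
seg 2: a=-4, c=M2/2=47/222, d=(M3−M2)/(6·3)=-47/1998, b=Δ2−h2·(2M2+M3)/6=46/37
t_q=11/4 → seg 1, τ=3/4; S=-5+-63/74·τ+18/37·τ²+-61/1998·τ³=-25469/4736

  seg 0: a=-2 b=-135/74 c=0 d=3/37
  seg 1: a=-5 b=-63/74 c=18/37 d=-61/1998
  seg 2: a=-4 b=46/37 c=47/222 d=-47/1998
S(11/4) = -25469/4736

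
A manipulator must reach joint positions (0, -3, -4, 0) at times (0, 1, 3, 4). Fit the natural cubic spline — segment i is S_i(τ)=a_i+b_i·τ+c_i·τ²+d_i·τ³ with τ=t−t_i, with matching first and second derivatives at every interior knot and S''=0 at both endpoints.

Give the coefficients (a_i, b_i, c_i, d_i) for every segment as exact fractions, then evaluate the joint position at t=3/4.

  seg 0: a=0 b=-51/16 c=0 d=3/16
  seg 1: a=-3 b=-21/8 c=9/16 d=1/4
  seg 2: a=-4 b=21/8 c=33/16 d=-11/16
S(3/4) = -2367/1024

Δ: Δ0=-3, Δ1=-1/2, Δ2=4
row 1: diag=6, rhs=15; c'=1/3, d'=5/2
row 2: denom=6−2·1/3=16/3; d'=(27−2·5/2)/(16/3)=33/8
back: M2=33/8
back: M1=5/2−1/3·33/8=9/8
M: M0=0, M1=9/8, M2=33/8, M3=0
seg 0: a=0, c=M0/2=0, d=(M1−M0)/(6·1)=3/16, b=Δ0−h0·(2M0+M1)/6=-51/16
seg 1: a=-3, c=M1/2=9/16, d=(M2−M1)/(6·2)=1/4, b=Δ1−h1·(2M1+M2)/6=-21/8
seg 2: a=-4, c=M2/2=33/16, d=(M3−M2)/(6·1)=-11/16, b=Δ2−h2·(2M2+M3)/6=21/8
t_q=3/4 → seg 0, τ=3/4; S=0+-51/16·τ+0·τ²+3/16·τ³=-2367/1024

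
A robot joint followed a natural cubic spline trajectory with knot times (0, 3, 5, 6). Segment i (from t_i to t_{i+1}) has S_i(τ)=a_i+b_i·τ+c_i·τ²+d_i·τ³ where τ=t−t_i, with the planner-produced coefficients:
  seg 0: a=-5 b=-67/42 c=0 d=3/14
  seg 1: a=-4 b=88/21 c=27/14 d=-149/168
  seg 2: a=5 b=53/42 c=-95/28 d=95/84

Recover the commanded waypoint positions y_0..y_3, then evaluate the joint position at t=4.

y_0=-5 y_1=-4 y_2=5 y_3=4
S(4) = 69/56

y_0 = S_0(0) = a_0 = -5
y_1 = S_1(0) = a_1 = -4
y_2 = S_2(0) = a_2 = 5
y_3 = S_2(1) = 4
t_q=4 is in segment 1 (τ=1); S_1(τ)=69/56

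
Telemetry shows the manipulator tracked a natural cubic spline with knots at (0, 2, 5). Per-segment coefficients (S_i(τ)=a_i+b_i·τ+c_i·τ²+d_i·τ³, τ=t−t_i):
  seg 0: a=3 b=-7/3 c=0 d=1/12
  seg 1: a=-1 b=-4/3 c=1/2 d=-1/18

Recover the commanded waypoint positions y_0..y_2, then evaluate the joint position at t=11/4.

y_0=3 y_1=-1 y_2=-2
S(11/4) = -223/128

y_0 = S_0(0) = a_0 = 3
y_1 = S_1(0) = a_1 = -1
y_2 = S_1(3) = -2
t_q=11/4 is in segment 1 (τ=3/4); S_1(τ)=-223/128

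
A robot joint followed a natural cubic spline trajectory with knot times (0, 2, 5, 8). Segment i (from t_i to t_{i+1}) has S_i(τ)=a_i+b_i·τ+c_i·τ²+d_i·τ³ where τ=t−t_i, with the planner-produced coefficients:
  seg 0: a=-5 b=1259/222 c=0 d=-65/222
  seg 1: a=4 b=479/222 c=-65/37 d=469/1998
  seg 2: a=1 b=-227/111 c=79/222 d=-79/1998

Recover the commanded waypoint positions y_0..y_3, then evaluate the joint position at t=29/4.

y_0 = S_0(0) = a_0 = -5
y_1 = S_1(0) = a_1 = 4
y_2 = S_2(0) = a_2 = 1
y_3 = S_2(3) = -3
t_q=29/4 is in segment 2 (τ=9/4); S_2(τ)=-10657/4736

y_0=-5 y_1=4 y_2=1 y_3=-3
S(29/4) = -10657/4736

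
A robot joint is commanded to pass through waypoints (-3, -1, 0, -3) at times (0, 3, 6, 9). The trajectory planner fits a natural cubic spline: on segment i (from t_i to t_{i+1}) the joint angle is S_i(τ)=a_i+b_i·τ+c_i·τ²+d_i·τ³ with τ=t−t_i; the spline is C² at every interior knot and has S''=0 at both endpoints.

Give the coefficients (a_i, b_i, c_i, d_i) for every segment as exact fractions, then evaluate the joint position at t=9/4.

  seg 0: a=-3 b=2/3 c=0 d=0
  seg 1: a=-1 b=2/3 c=0 d=-1/27
  seg 2: a=0 b=-1/3 c=-1/3 d=1/27
S(9/4) = -3/2

Δ: Δ0=2/3, Δ1=1/3, Δ2=-1
row 1: diag=12, rhs=-2; c'=1/4, d'=-1/6
row 2: denom=12−3·1/4=45/4; d'=(-8−3·-1/6)/(45/4)=-2/3
back: M2=-2/3
back: M1=-1/6−1/4·-2/3=0
M: M0=0, M1=0, M2=-2/3, M3=0
seg 0: a=-3, c=M0/2=0, d=(M1−M0)/(6·3)=0, b=Δ0−h0·(2M0+M1)/6=2/3
seg 1: a=-1, c=M1/2=0, d=(M2−M1)/(6·3)=-1/27, b=Δ1−h1·(2M1+M2)/6=2/3
seg 2: a=0, c=M2/2=-1/3, d=(M3−M2)/(6·3)=1/27, b=Δ2−h2·(2M2+M3)/6=-1/3
t_q=9/4 → seg 0, τ=9/4; S=-3+2/3·τ+0·τ²+0·τ³=-3/2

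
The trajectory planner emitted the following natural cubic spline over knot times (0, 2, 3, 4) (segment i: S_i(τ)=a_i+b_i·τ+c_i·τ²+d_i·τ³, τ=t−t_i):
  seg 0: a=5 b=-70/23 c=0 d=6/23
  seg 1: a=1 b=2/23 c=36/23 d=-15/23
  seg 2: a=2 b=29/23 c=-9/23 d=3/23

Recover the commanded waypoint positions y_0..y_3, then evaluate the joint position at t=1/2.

y_0 = S_0(0) = a_0 = 5
y_1 = S_1(0) = a_1 = 1
y_2 = S_2(0) = a_2 = 2
y_3 = S_2(1) = 3
t_q=1/2 is in segment 0 (τ=1/2); S_0(τ)=323/92

y_0=5 y_1=1 y_2=2 y_3=3
S(1/2) = 323/92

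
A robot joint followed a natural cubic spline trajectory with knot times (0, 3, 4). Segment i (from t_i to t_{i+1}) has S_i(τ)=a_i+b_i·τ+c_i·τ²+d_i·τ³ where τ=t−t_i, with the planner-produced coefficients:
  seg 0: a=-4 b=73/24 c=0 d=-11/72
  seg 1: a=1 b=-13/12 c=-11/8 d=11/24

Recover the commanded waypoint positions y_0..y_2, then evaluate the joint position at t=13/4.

y_0 = S_0(0) = a_0 = -4
y_1 = S_1(0) = a_1 = 1
y_2 = S_1(1) = -1
t_q=13/4 is in segment 1 (τ=1/4); S_1(τ)=333/512

y_0=-4 y_1=1 y_2=-1
S(13/4) = 333/512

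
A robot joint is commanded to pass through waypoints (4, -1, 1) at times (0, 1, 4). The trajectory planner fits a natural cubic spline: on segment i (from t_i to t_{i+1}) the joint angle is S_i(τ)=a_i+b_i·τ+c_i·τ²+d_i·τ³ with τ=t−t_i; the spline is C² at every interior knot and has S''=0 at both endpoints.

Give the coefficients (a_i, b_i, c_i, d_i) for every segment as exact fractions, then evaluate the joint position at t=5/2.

Δ: Δ0=-5, Δ1=2/3
row 1: diag=8, rhs=34; c'=3/8, d'=17/4
back: M1=17/4
M: M0=0, M1=17/4, M2=0
seg 0: a=4, c=M0/2=0, d=(M1−M0)/(6·1)=17/24, b=Δ0−h0·(2M0+M1)/6=-137/24
seg 1: a=-1, c=M1/2=17/8, d=(M2−M1)/(6·3)=-17/72, b=Δ1−h1·(2M1+M2)/6=-43/12
t_q=5/2 → seg 1, τ=3/2; S=-1+-43/12·τ+17/8·τ²+-17/72·τ³=-153/64

  seg 0: a=4 b=-137/24 c=0 d=17/24
  seg 1: a=-1 b=-43/12 c=17/8 d=-17/72
S(5/2) = -153/64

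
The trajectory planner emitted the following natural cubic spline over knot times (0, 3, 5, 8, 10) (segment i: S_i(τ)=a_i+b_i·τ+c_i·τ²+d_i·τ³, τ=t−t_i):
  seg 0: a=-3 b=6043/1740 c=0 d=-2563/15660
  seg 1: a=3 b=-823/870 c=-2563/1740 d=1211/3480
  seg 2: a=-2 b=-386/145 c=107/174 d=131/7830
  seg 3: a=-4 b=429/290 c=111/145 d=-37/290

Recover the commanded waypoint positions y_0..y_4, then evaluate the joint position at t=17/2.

y_0 = S_0(0) = a_0 = -3
y_1 = S_1(0) = a_1 = 3
y_2 = S_2(0) = a_2 = -2
y_3 = S_3(0) = a_3 = -4
y_4 = S_3(2) = 1
t_q=17/2 is in segment 3 (τ=1/2); S_3(τ)=-7157/2320

y_0=-3 y_1=3 y_2=-2 y_3=-4 y_4=1
S(17/2) = -7157/2320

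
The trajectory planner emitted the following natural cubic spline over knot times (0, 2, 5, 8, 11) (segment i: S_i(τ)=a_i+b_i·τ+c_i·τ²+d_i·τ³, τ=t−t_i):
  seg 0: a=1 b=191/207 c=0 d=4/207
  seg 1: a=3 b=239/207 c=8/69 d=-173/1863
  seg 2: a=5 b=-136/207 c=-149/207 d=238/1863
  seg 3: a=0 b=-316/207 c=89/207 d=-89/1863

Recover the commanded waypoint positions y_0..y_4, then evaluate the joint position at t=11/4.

y_0=1 y_1=3 y_2=5 y_3=0 y_4=-2
S(11/4) = 5729/1472

y_0 = S_0(0) = a_0 = 1
y_1 = S_1(0) = a_1 = 3
y_2 = S_2(0) = a_2 = 5
y_3 = S_3(0) = a_3 = 0
y_4 = S_3(3) = -2
t_q=11/4 is in segment 1 (τ=3/4); S_1(τ)=5729/1472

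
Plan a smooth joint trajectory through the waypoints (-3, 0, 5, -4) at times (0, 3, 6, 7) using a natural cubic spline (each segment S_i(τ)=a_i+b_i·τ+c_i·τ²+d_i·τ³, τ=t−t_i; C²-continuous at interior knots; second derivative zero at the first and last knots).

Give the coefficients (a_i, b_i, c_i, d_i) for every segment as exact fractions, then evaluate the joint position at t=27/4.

  seg 0: a=-3 b=-25/87 c=0 d=112/783
  seg 1: a=0 b=311/87 c=112/87 d=-502/783
  seg 2: a=5 b=-523/87 c=-130/29 d=130/87
S(27/4) = -1299/928

Δ: Δ0=1, Δ1=5/3, Δ2=-9
row 1: diag=12, rhs=4; c'=1/4, d'=1/3
row 2: denom=8−3·1/4=29/4; d'=(-64−3·1/3)/(29/4)=-260/29
back: M2=-260/29
back: M1=1/3−1/4·-260/29=224/87
M: M0=0, M1=224/87, M2=-260/29, M3=0
seg 0: a=-3, c=M0/2=0, d=(M1−M0)/(6·3)=112/783, b=Δ0−h0·(2M0+M1)/6=-25/87
seg 1: a=0, c=M1/2=112/87, d=(M2−M1)/(6·3)=-502/783, b=Δ1−h1·(2M1+M2)/6=311/87
seg 2: a=5, c=M2/2=-130/29, d=(M3−M2)/(6·1)=130/87, b=Δ2−h2·(2M2+M3)/6=-523/87
t_q=27/4 → seg 2, τ=3/4; S=5+-523/87·τ+-130/29·τ²+130/87·τ³=-1299/928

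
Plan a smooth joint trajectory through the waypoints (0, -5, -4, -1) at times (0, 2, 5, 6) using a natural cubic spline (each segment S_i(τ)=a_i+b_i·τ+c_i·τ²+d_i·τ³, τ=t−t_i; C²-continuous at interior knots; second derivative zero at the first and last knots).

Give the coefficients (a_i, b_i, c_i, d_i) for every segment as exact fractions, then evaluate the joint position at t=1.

Δ: Δ0=-5/2, Δ1=1/3, Δ2=3
row 1: diag=10, rhs=17; c'=3/10, d'=17/10
row 2: denom=8−3·3/10=71/10; d'=(16−3·17/10)/(71/10)=109/71
back: M2=109/71
back: M1=17/10−3/10·109/71=88/71
M: M0=0, M1=88/71, M2=109/71, M3=0
seg 0: a=0, c=M0/2=0, d=(M1−M0)/(6·2)=22/213, b=Δ0−h0·(2M0+M1)/6=-1241/426
seg 1: a=-5, c=M1/2=44/71, d=(M2−M1)/(6·3)=7/426, b=Δ1−h1·(2M1+M2)/6=-713/426
seg 2: a=-4, c=M2/2=109/142, d=(M3−M2)/(6·1)=-109/426, b=Δ2−h2·(2M2+M3)/6=530/213
t_q=1 → seg 0, τ=1; S=0+-1241/426·τ+0·τ²+22/213·τ³=-399/142

  seg 0: a=0 b=-1241/426 c=0 d=22/213
  seg 1: a=-5 b=-713/426 c=44/71 d=7/426
  seg 2: a=-4 b=530/213 c=109/142 d=-109/426
S(1) = -399/142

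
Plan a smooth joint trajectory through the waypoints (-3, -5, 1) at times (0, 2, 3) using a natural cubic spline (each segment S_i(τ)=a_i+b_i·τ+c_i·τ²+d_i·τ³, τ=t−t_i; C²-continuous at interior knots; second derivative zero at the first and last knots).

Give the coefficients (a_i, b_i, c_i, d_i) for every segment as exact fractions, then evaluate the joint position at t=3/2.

Δ: Δ0=-1, Δ1=6
row 1: diag=6, rhs=42; c'=1/6, d'=7
back: M1=7
M: M0=0, M1=7, M2=0
seg 0: a=-3, c=M0/2=0, d=(M1−M0)/(6·2)=7/12, b=Δ0−h0·(2M0+M1)/6=-10/3
seg 1: a=-5, c=M1/2=7/2, d=(M2−M1)/(6·1)=-7/6, b=Δ1−h1·(2M1+M2)/6=11/3
t_q=3/2 → seg 0, τ=3/2; S=-3+-10/3·τ+0·τ²+7/12·τ³=-193/32

  seg 0: a=-3 b=-10/3 c=0 d=7/12
  seg 1: a=-5 b=11/3 c=7/2 d=-7/6
S(3/2) = -193/32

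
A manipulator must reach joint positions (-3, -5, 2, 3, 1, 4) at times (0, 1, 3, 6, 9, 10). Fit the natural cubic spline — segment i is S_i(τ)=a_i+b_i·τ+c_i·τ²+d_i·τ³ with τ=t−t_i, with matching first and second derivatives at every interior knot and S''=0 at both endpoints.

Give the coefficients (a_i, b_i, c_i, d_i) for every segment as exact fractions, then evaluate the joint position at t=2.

Δ: Δ0=-2, Δ1=7/2, Δ2=1/3, Δ3=-2/3, Δ4=3
row 1: diag=6, rhs=33; c'=1/3, d'=11/2
row 2: denom=10−2·1/3=28/3; d'=(-19−2·11/2)/(28/3)=-45/14
row 3: denom=12−3·9/28=309/28; d'=(-6−3·-45/14)/(309/28)=34/103
row 4: denom=8−3·28/103=740/103; d'=(22−3·34/103)/(740/103)=541/185
back: M4=541/185
back: M3=34/103−28/103·541/185=-86/185
back: M2=-45/14−9/28·-86/185=-567/185
back: M1=11/2−1/3·-567/185=2413/370
M: M0=0, M1=2413/370, M2=-567/185, M3=-86/185, M4=541/185, M5=0
seg 0: a=-3, c=M0/2=0, d=(M1−M0)/(6·1)=2413/2220, b=Δ0−h0·(2M0+M1)/6=-6853/2220
seg 1: a=-5, c=M1/2=2413/740, d=(M2−M1)/(6·2)=-3547/4440, b=Δ1−h1·(2M1+M2)/6=193/1110
seg 2: a=2, c=M2/2=-567/370, d=(M3−M2)/(6·3)=13/90, b=Δ2−h2·(2M2+M3)/6=403/111
seg 3: a=3, c=M3/2=-43/185, d=(M4−M3)/(6·3)=209/1110, b=Δ3−h3·(2M3+M4)/6=-1847/1110
seg 4: a=1, c=M4/2=541/370, d=(M5−M4)/(6·1)=-541/1110, b=Δ4−h4·(2M4+M5)/6=1124/555
t_q=2 → seg 1, τ=1; S=-5+193/1110·τ+2413/740·τ²+-3547/4440·τ³=-3499/1480

  seg 0: a=-3 b=-6853/2220 c=0 d=2413/2220
  seg 1: a=-5 b=193/1110 c=2413/740 d=-3547/4440
  seg 2: a=2 b=403/111 c=-567/370 d=13/90
  seg 3: a=3 b=-1847/1110 c=-43/185 d=209/1110
  seg 4: a=1 b=1124/555 c=541/370 d=-541/1110
S(2) = -3499/1480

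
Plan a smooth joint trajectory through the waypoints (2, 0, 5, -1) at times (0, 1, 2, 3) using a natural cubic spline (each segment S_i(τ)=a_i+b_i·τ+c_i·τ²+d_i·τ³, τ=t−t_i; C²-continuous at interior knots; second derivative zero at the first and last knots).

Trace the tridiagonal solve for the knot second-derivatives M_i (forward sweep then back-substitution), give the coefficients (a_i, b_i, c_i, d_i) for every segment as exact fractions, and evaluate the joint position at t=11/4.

Δ: Δ0=-2, Δ1=5, Δ2=-6
row 1: diag=4, rhs=42; c'=1/4, d'=21/2
row 2: denom=4−1·1/4=15/4; d'=(-66−1·21/2)/(15/4)=-102/5
back: M2=-102/5
back: M1=21/2−1/4·-102/5=78/5
M: M0=0, M1=78/5, M2=-102/5, M3=0
seg 0: a=2, c=M0/2=0, d=(M1−M0)/(6·1)=13/5, b=Δ0−h0·(2M0+M1)/6=-23/5
seg 1: a=0, c=M1/2=39/5, d=(M2−M1)/(6·1)=-6, b=Δ1−h1·(2M1+M2)/6=16/5
seg 2: a=5, c=M2/2=-51/5, d=(M3−M2)/(6·1)=17/5, b=Δ2−h2·(2M2+M3)/6=4/5
t_q=11/4 → seg 2, τ=3/4; S=5+4/5·τ+-51/5·τ²+17/5·τ³=83/64

  seg 0: a=2 b=-23/5 c=0 d=13/5
  seg 1: a=0 b=16/5 c=39/5 d=-6
  seg 2: a=5 b=4/5 c=-51/5 d=17/5
S(11/4) = 83/64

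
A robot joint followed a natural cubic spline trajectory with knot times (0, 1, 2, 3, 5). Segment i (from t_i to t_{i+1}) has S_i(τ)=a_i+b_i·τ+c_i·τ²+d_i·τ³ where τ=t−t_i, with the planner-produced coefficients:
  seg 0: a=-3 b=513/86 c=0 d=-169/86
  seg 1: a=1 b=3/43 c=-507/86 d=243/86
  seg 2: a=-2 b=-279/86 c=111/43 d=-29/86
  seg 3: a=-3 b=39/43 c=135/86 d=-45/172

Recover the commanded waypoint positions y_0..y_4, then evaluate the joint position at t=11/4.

y_0=-3 y_1=1 y_2=-2 y_3=-3 y_4=3
S(11/4) = -17191/5504

y_0 = S_0(0) = a_0 = -3
y_1 = S_1(0) = a_1 = 1
y_2 = S_2(0) = a_2 = -2
y_3 = S_3(0) = a_3 = -3
y_4 = S_3(2) = 3
t_q=11/4 is in segment 2 (τ=3/4); S_2(τ)=-17191/5504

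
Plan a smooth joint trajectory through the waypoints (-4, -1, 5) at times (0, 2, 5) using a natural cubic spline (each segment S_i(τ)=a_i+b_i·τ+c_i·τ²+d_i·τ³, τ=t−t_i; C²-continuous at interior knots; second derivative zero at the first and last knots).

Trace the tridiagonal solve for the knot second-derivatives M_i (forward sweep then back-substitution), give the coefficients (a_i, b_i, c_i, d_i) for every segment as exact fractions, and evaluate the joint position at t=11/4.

Δ: Δ0=3/2, Δ1=2
row 1: diag=10, rhs=3; c'=3/10, d'=3/10
back: M1=3/10
M: M0=0, M1=3/10, M2=0
seg 0: a=-4, c=M0/2=0, d=(M1−M0)/(6·2)=1/40, b=Δ0−h0·(2M0+M1)/6=7/5
seg 1: a=-1, c=M1/2=3/20, d=(M2−M1)/(6·3)=-1/60, b=Δ1−h1·(2M1+M2)/6=17/10
t_q=11/4 → seg 1, τ=3/4; S=-1+17/10·τ+3/20·τ²+-1/60·τ³=451/1280

  seg 0: a=-4 b=7/5 c=0 d=1/40
  seg 1: a=-1 b=17/10 c=3/20 d=-1/60
S(11/4) = 451/1280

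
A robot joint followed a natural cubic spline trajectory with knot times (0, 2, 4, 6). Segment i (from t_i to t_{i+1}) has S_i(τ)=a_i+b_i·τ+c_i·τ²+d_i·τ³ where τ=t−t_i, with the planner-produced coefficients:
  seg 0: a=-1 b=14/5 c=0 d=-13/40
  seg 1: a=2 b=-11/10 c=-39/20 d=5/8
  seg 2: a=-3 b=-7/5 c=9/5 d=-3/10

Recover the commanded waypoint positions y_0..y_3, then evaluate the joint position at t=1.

y_0=-1 y_1=2 y_2=-3 y_3=-1
S(1) = 59/40

y_0 = S_0(0) = a_0 = -1
y_1 = S_1(0) = a_1 = 2
y_2 = S_2(0) = a_2 = -3
y_3 = S_2(2) = -1
t_q=1 is in segment 0 (τ=1); S_0(τ)=59/40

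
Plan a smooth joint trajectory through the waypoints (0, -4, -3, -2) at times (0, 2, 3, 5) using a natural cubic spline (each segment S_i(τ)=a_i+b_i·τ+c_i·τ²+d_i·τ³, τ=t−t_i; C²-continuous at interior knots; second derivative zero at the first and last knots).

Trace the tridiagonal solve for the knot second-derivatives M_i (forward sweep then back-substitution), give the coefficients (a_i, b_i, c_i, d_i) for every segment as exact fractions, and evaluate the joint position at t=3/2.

  seg 0: a=0 b=-107/35 c=0 d=37/140
  seg 1: a=-4 b=4/35 c=111/70 d=-7/10
  seg 2: a=-3 b=83/70 c=-18/35 d=3/35
S(3/2) = -591/160

Δ: Δ0=-2, Δ1=1, Δ2=1/2
row 1: diag=6, rhs=18; c'=1/6, d'=3
row 2: denom=6−1·1/6=35/6; d'=(-3−1·3)/(35/6)=-36/35
back: M2=-36/35
back: M1=3−1/6·-36/35=111/35
M: M0=0, M1=111/35, M2=-36/35, M3=0
seg 0: a=0, c=M0/2=0, d=(M1−M0)/(6·2)=37/140, b=Δ0−h0·(2M0+M1)/6=-107/35
seg 1: a=-4, c=M1/2=111/70, d=(M2−M1)/(6·1)=-7/10, b=Δ1−h1·(2M1+M2)/6=4/35
seg 2: a=-3, c=M2/2=-18/35, d=(M3−M2)/(6·2)=3/35, b=Δ2−h2·(2M2+M3)/6=83/70
t_q=3/2 → seg 0, τ=3/2; S=0+-107/35·τ+0·τ²+37/140·τ³=-591/160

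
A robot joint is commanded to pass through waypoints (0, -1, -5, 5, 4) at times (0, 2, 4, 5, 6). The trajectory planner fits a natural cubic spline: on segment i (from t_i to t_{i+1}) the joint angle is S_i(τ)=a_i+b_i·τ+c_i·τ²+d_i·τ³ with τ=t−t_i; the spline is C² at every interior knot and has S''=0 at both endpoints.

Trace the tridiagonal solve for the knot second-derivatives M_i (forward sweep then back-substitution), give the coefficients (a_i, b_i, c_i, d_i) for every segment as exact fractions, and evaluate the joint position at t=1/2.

Δ: Δ0=-1/2, Δ1=-2, Δ2=10, Δ3=-1
row 1: diag=8, rhs=-9; c'=1/4, d'=-9/8
row 2: denom=6−2·1/4=11/2; d'=(72−2·-9/8)/(11/2)=27/2
row 3: denom=4−1·2/11=42/11; d'=(-66−1·27/2)/(42/11)=-583/28
back: M3=-583/28
back: M2=27/2−2/11·-583/28=121/7
back: M1=-9/8−1/4·121/7=-305/56
M: M0=0, M1=-305/56, M2=121/7, M3=-583/28, M4=0
seg 0: a=0, c=M0/2=0, d=(M1−M0)/(6·2)=-305/672, b=Δ0−h0·(2M0+M1)/6=221/168
seg 1: a=-1, c=M1/2=-305/112, d=(M2−M1)/(6·2)=1273/672, b=Δ1−h1·(2M1+M2)/6=-347/84
seg 2: a=-5, c=M2/2=121/14, d=(M3−M2)/(6·1)=-1067/168, b=Δ2−h2·(2M2+M3)/6=185/24
seg 3: a=5, c=M3/2=-583/56, d=(M4−M3)/(6·1)=583/168, b=Δ3−h3·(2M3+M4)/6=499/84
t_q=1/2 → seg 0, τ=1/2; S=0+221/168·τ+0·τ²+-305/672·τ³=1077/1792

  seg 0: a=0 b=221/168 c=0 d=-305/672
  seg 1: a=-1 b=-347/84 c=-305/112 d=1273/672
  seg 2: a=-5 b=185/24 c=121/14 d=-1067/168
  seg 3: a=5 b=499/84 c=-583/56 d=583/168
S(1/2) = 1077/1792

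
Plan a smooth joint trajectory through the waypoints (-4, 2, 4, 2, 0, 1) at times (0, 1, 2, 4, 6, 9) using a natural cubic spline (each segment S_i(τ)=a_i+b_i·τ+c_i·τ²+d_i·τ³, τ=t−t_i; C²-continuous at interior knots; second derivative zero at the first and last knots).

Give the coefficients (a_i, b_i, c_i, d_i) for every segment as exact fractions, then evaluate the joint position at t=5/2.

  seg 0: a=-4 b=8227/1191 c=0 d=-1081/1191
  seg 1: a=2 b=4984/1191 c=-1081/397 d=641/1191
  seg 2: a=4 b=421/1191 c=-440/397 d=257/1191
  seg 3: a=2 b=-1775/1191 c=74/397 d=35/1191
  seg 4: a=0 b=-467/1191 c=144/397 d=-16/397
S(5/2) = 12471/3176

Δ: Δ0=6, Δ1=2, Δ2=-1, Δ3=-1, Δ4=1/3
row 1: diag=4, rhs=-24; c'=1/4, d'=-6
row 2: denom=6−1·1/4=23/4; d'=(-18−1·-6)/(23/4)=-48/23
row 3: denom=8−2·8/23=168/23; d'=(0−2·-48/23)/(168/23)=4/7
row 4: denom=10−2·23/84=397/42; d'=(8−2·4/7)/(397/42)=288/397
back: M4=288/397
back: M3=4/7−23/84·288/397=148/397
back: M2=-48/23−8/23·148/397=-880/397
back: M1=-6−1/4·-880/397=-2162/397
M: M0=0, M1=-2162/397, M2=-880/397, M3=148/397, M4=288/397, M5=0
seg 0: a=-4, c=M0/2=0, d=(M1−M0)/(6·1)=-1081/1191, b=Δ0−h0·(2M0+M1)/6=8227/1191
seg 1: a=2, c=M1/2=-1081/397, d=(M2−M1)/(6·1)=641/1191, b=Δ1−h1·(2M1+M2)/6=4984/1191
seg 2: a=4, c=M2/2=-440/397, d=(M3−M2)/(6·2)=257/1191, b=Δ2−h2·(2M2+M3)/6=421/1191
seg 3: a=2, c=M3/2=74/397, d=(M4−M3)/(6·2)=35/1191, b=Δ3−h3·(2M3+M4)/6=-1775/1191
seg 4: a=0, c=M4/2=144/397, d=(M5−M4)/(6·3)=-16/397, b=Δ4−h4·(2M4+M5)/6=-467/1191
t_q=5/2 → seg 2, τ=1/2; S=4+421/1191·τ+-440/397·τ²+257/1191·τ³=12471/3176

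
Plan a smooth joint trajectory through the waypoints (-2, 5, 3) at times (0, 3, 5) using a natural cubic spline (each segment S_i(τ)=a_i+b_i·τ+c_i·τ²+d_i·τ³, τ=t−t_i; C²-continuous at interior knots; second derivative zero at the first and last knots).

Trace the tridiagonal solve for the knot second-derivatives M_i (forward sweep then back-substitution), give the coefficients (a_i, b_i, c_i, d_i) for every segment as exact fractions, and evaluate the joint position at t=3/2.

  seg 0: a=-2 b=10/3 c=0 d=-1/9
  seg 1: a=5 b=1/3 c=-1 d=1/6
S(3/2) = 21/8

Δ: Δ0=7/3, Δ1=-1
row 1: diag=10, rhs=-20; c'=1/5, d'=-2
back: M1=-2
M: M0=0, M1=-2, M2=0
seg 0: a=-2, c=M0/2=0, d=(M1−M0)/(6·3)=-1/9, b=Δ0−h0·(2M0+M1)/6=10/3
seg 1: a=5, c=M1/2=-1, d=(M2−M1)/(6·2)=1/6, b=Δ1−h1·(2M1+M2)/6=1/3
t_q=3/2 → seg 0, τ=3/2; S=-2+10/3·τ+0·τ²+-1/9·τ³=21/8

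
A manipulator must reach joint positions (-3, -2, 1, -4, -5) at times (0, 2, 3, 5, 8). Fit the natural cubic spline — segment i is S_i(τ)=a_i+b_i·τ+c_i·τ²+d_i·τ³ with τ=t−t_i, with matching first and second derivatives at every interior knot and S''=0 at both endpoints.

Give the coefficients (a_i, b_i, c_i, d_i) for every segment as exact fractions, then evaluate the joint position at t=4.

Δ: Δ0=1/2, Δ1=3, Δ2=-5/2, Δ3=-1/3
row 1: diag=6, rhs=15; c'=1/6, d'=5/2
row 2: denom=6−1·1/6=35/6; d'=(-33−1·5/2)/(35/6)=-213/35
row 3: denom=10−2·12/35=326/35; d'=(13−2·-213/35)/(326/35)=881/326
back: M3=881/326
back: M2=-213/35−12/35·881/326=-1143/163
back: M1=5/2−1/6·-1143/163=598/163
M: M0=0, M1=598/163, M2=-1143/163, M3=881/326, M4=0
seg 0: a=-3, c=M0/2=0, d=(M1−M0)/(6·2)=299/978, b=Δ0−h0·(2M0+M1)/6=-707/978
seg 1: a=-2, c=M1/2=299/163, d=(M2−M1)/(6·1)=-1741/978, b=Δ1−h1·(2M1+M2)/6=2881/978
seg 2: a=1, c=M2/2=-1143/326, d=(M3−M2)/(6·2)=3167/3912, b=Δ2−h2·(2M2+M3)/6=623/489
seg 3: a=-4, c=M3/2=881/652, d=(M4−M3)/(6·3)=-881/5868, b=Δ3−h3·(2M3+M4)/6=-2969/978
t_q=4 → seg 2, τ=1; S=1+623/489·τ+-1143/326·τ²+3167/3912·τ³=-551/1304

  seg 0: a=-3 b=-707/978 c=0 d=299/978
  seg 1: a=-2 b=2881/978 c=299/163 d=-1741/978
  seg 2: a=1 b=623/489 c=-1143/326 d=3167/3912
  seg 3: a=-4 b=-2969/978 c=881/652 d=-881/5868
S(4) = -551/1304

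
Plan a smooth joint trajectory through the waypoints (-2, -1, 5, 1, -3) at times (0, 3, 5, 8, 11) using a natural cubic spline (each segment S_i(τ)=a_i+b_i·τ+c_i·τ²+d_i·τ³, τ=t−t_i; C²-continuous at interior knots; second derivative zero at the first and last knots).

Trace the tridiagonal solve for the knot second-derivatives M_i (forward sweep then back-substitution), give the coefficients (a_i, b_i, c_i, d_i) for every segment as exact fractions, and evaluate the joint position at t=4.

Δ: Δ0=1/3, Δ1=3, Δ2=-4/3, Δ3=-4/3
row 1: diag=10, rhs=16; c'=1/5, d'=8/5
row 2: denom=10−2·1/5=48/5; d'=(-26−2·8/5)/(48/5)=-73/24
row 3: denom=12−3·5/16=177/16; d'=(0−3·-73/24)/(177/16)=146/177
back: M3=146/177
back: M2=-73/24−5/16·146/177=-584/177
back: M1=8/5−1/5·-584/177=400/177
M: M0=0, M1=400/177, M2=-584/177, M3=146/177, M4=0
seg 0: a=-2, c=M0/2=0, d=(M1−M0)/(6·3)=200/1593, b=Δ0−h0·(2M0+M1)/6=-47/59
seg 1: a=-1, c=M1/2=200/177, d=(M2−M1)/(6·2)=-82/177, b=Δ1−h1·(2M1+M2)/6=153/59
seg 2: a=5, c=M2/2=-292/177, d=(M3−M2)/(6·3)=365/1593, b=Δ2−h2·(2M2+M3)/6=275/177
seg 3: a=1, c=M3/2=73/177, d=(M4−M3)/(6·3)=-73/1593, b=Δ3−h3·(2M3+M4)/6=-382/177
t_q=4 → seg 1, τ=1; S=-1+153/59·τ+200/177·τ²+-82/177·τ³=400/177

  seg 0: a=-2 b=-47/59 c=0 d=200/1593
  seg 1: a=-1 b=153/59 c=200/177 d=-82/177
  seg 2: a=5 b=275/177 c=-292/177 d=365/1593
  seg 3: a=1 b=-382/177 c=73/177 d=-73/1593
S(4) = 400/177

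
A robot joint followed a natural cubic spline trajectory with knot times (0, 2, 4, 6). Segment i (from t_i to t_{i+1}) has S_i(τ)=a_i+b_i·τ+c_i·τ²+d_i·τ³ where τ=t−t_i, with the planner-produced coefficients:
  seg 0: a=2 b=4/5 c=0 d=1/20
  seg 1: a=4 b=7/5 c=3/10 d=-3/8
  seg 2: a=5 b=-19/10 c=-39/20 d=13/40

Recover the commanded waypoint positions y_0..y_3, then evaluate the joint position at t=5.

y_0=2 y_1=4 y_2=5 y_3=-4
S(5) = 59/40

y_0 = S_0(0) = a_0 = 2
y_1 = S_1(0) = a_1 = 4
y_2 = S_2(0) = a_2 = 5
y_3 = S_2(2) = -4
t_q=5 is in segment 2 (τ=1); S_2(τ)=59/40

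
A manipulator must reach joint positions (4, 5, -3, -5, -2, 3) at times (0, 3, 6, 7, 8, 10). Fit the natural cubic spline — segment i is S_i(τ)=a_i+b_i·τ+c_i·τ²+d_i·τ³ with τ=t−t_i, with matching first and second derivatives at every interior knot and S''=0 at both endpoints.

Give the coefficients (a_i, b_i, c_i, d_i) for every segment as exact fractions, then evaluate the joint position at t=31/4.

Δ: Δ0=1/3, Δ1=-8/3, Δ2=-2, Δ3=3, Δ4=5/2
row 1: diag=12, rhs=-18; c'=1/4, d'=-3/2
row 2: denom=8−3·1/4=29/4; d'=(4−3·-3/2)/(29/4)=34/29
row 3: denom=4−1·4/29=112/29; d'=(30−1·34/29)/(112/29)=209/28
row 4: denom=6−1·29/112=643/112; d'=(-3−1·209/28)/(643/112)=-1172/643
back: M4=-1172/643
back: M3=209/28−29/112·-1172/643=5103/643
back: M2=34/29−4/29·5103/643=50/643
back: M1=-3/2−1/4·50/643=-977/643
M: M0=0, M1=-977/643, M2=50/643, M3=5103/643, M4=-1172/643, M5=0
seg 0: a=4, c=M0/2=0, d=(M1−M0)/(6·3)=-977/11574, b=Δ0−h0·(2M0+M1)/6=4217/3858
seg 1: a=5, c=M1/2=-977/1286, d=(M2−M1)/(6·3)=1027/11574, b=Δ1−h1·(2M1+M2)/6=-2288/1929
seg 2: a=-3, c=M2/2=25/643, d=(M3−M2)/(6·1)=5053/3858, b=Δ2−h2·(2M2+M3)/6=-12919/3858
seg 3: a=-5, c=M3/2=5103/1286, d=(M4−M3)/(6·1)=-6275/3858, b=Δ3−h3·(2M3+M4)/6=1270/1929
seg 4: a=-2, c=M4/2=-586/643, d=(M5−M4)/(6·2)=293/1929, b=Δ4−h4·(2M4+M5)/6=14333/3858
t_q=31/4 → seg 3, τ=3/4; S=-5+1270/1929·τ+5103/1286·τ²+-6275/3858·τ³=-243647/82304

  seg 0: a=4 b=4217/3858 c=0 d=-977/11574
  seg 1: a=5 b=-2288/1929 c=-977/1286 d=1027/11574
  seg 2: a=-3 b=-12919/3858 c=25/643 d=5053/3858
  seg 3: a=-5 b=1270/1929 c=5103/1286 d=-6275/3858
  seg 4: a=-2 b=14333/3858 c=-586/643 d=293/1929
S(31/4) = -243647/82304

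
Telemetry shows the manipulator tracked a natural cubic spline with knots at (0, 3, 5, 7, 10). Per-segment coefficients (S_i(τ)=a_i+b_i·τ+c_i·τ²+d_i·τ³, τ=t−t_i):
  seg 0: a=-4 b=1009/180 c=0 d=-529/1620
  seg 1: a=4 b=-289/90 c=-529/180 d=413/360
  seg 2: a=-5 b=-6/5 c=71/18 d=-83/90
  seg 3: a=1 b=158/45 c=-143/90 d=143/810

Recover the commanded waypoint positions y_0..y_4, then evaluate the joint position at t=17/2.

y_0=-4 y_1=4 y_2=-5 y_3=1 y_4=2
S(17/2) = 263/80

y_0 = S_0(0) = a_0 = -4
y_1 = S_1(0) = a_1 = 4
y_2 = S_2(0) = a_2 = -5
y_3 = S_3(0) = a_3 = 1
y_4 = S_3(3) = 2
t_q=17/2 is in segment 3 (τ=3/2); S_3(τ)=263/80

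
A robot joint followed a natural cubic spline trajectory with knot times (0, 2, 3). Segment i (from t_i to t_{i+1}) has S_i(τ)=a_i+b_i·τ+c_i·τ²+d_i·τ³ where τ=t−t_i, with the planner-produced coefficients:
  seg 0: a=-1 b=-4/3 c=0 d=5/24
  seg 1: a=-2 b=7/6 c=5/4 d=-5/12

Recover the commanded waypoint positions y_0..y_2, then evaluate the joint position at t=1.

y_0=-1 y_1=-2 y_2=0
S(1) = -17/8

y_0 = S_0(0) = a_0 = -1
y_1 = S_1(0) = a_1 = -2
y_2 = S_1(1) = 0
t_q=1 is in segment 0 (τ=1); S_0(τ)=-17/8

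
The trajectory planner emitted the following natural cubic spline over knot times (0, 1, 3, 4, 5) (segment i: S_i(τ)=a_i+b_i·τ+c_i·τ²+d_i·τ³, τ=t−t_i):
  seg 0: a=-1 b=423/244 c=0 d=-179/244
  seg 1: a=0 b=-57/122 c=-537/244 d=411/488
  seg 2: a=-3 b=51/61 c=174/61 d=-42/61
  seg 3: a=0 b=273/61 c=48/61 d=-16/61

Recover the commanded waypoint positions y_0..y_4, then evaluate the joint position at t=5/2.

y_0 = S_0(0) = a_0 = -1
y_1 = S_1(0) = a_1 = 0
y_2 = S_2(0) = a_2 = -3
y_3 = S_3(0) = a_3 = 0
y_4 = S_3(1) = 5
t_q=5/2 is in segment 1 (τ=3/2); S_1(τ)=-10971/3904

y_0=-1 y_1=0 y_2=-3 y_3=0 y_4=5
S(5/2) = -10971/3904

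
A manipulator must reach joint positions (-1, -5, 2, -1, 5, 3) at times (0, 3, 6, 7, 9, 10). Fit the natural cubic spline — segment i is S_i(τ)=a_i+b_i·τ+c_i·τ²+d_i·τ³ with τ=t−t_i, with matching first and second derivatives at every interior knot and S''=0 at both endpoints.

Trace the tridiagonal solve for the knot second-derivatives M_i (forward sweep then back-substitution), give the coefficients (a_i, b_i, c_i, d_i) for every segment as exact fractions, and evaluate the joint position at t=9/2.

Δ: Δ0=-4/3, Δ1=7/3, Δ2=-3, Δ3=3, Δ4=-2
row 1: diag=12, rhs=22; c'=1/4, d'=11/6
row 2: denom=8−3·1/4=29/4; d'=(-32−3·11/6)/(29/4)=-150/29
row 3: denom=6−1·4/29=170/29; d'=(36−1·-150/29)/(170/29)=597/85
row 4: denom=6−2·29/85=452/85; d'=(-30−2·597/85)/(452/85)=-936/113
back: M4=-936/113
back: M3=597/85−29/85·-936/113=1113/113
back: M2=-150/29−4/29·1113/113=-738/113
back: M1=11/6−1/4·-738/113=1175/339
M: M0=0, M1=1175/339, M2=-738/113, M3=1113/113, M4=-936/113, M5=0
seg 0: a=-1, c=M0/2=0, d=(M1−M0)/(6·3)=1175/6102, b=Δ0−h0·(2M0+M1)/6=-693/226
seg 1: a=-5, c=M1/2=1175/678, d=(M2−M1)/(6·3)=-3389/6102, b=Δ1−h1·(2M1+M2)/6=241/113
seg 2: a=2, c=M2/2=-369/113, d=(M3−M2)/(6·1)=617/226, b=Δ2−h2·(2M2+M3)/6=-557/226
seg 3: a=-1, c=M3/2=1113/226, d=(M4−M3)/(6·2)=-683/452, b=Δ3−h3·(2M3+M4)/6=-91/113
seg 4: a=5, c=M4/2=-468/113, d=(M5−M4)/(6·1)=156/113, b=Δ4−h4·(2M4+M5)/6=86/113
t_q=9/2 → seg 1, τ=3/2; S=-5+241/113·τ+1175/678·τ²+-3389/6102·τ³=405/1808

  seg 0: a=-1 b=-693/226 c=0 d=1175/6102
  seg 1: a=-5 b=241/113 c=1175/678 d=-3389/6102
  seg 2: a=2 b=-557/226 c=-369/113 d=617/226
  seg 3: a=-1 b=-91/113 c=1113/226 d=-683/452
  seg 4: a=5 b=86/113 c=-468/113 d=156/113
S(9/2) = 405/1808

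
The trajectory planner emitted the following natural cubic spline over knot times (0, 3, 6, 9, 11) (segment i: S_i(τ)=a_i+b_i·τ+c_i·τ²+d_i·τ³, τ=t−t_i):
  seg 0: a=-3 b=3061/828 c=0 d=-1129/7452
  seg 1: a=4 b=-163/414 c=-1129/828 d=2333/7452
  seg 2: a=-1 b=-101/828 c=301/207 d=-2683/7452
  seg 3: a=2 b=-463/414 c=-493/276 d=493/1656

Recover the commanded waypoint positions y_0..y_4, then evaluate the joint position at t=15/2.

y_0=-3 y_1=4 y_2=-1 y_3=2 y_4=-5
S(15/2) = 643/736

y_0 = S_0(0) = a_0 = -3
y_1 = S_1(0) = a_1 = 4
y_2 = S_2(0) = a_2 = -1
y_3 = S_3(0) = a_3 = 2
y_4 = S_3(2) = -5
t_q=15/2 is in segment 2 (τ=3/2); S_2(τ)=643/736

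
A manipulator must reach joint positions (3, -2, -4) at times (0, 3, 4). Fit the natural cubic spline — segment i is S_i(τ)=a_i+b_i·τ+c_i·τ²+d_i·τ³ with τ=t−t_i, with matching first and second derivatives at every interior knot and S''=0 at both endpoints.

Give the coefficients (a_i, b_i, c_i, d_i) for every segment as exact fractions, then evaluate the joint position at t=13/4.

  seg 0: a=3 b=-37/24 c=0 d=-1/72
  seg 1: a=-2 b=-23/12 c=-1/8 d=1/24
S(13/4) = -1273/512

Δ: Δ0=-5/3, Δ1=-2
row 1: diag=8, rhs=-2; c'=1/8, d'=-1/4
back: M1=-1/4
M: M0=0, M1=-1/4, M2=0
seg 0: a=3, c=M0/2=0, d=(M1−M0)/(6·3)=-1/72, b=Δ0−h0·(2M0+M1)/6=-37/24
seg 1: a=-2, c=M1/2=-1/8, d=(M2−M1)/(6·1)=1/24, b=Δ1−h1·(2M1+M2)/6=-23/12
t_q=13/4 → seg 1, τ=1/4; S=-2+-23/12·τ+-1/8·τ²+1/24·τ³=-1273/512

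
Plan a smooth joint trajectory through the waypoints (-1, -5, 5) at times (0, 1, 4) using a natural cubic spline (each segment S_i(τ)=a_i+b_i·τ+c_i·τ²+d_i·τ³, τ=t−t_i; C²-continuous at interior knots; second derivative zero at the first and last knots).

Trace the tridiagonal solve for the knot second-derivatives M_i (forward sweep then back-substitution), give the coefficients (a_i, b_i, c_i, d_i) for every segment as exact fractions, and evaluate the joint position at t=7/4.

  seg 0: a=-1 b=-59/12 c=0 d=11/12
  seg 1: a=-5 b=-13/6 c=11/4 d=-11/36
S(7/4) = -1333/256

Δ: Δ0=-4, Δ1=10/3
row 1: diag=8, rhs=44; c'=3/8, d'=11/2
back: M1=11/2
M: M0=0, M1=11/2, M2=0
seg 0: a=-1, c=M0/2=0, d=(M1−M0)/(6·1)=11/12, b=Δ0−h0·(2M0+M1)/6=-59/12
seg 1: a=-5, c=M1/2=11/4, d=(M2−M1)/(6·3)=-11/36, b=Δ1−h1·(2M1+M2)/6=-13/6
t_q=7/4 → seg 1, τ=3/4; S=-5+-13/6·τ+11/4·τ²+-11/36·τ³=-1333/256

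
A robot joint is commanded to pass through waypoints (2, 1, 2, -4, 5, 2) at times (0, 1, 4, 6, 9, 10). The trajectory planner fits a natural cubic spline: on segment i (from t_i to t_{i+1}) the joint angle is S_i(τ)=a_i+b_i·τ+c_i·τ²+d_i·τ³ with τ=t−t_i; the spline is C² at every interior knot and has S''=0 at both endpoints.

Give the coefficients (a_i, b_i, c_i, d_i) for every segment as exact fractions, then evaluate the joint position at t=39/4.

Δ: Δ0=-1, Δ1=1/3, Δ2=-3, Δ3=3, Δ4=-3
row 1: diag=8, rhs=8; c'=3/8, d'=1
row 2: denom=10−3·3/8=71/8; d'=(-20−3·1)/(71/8)=-184/71
row 3: denom=10−2·16/71=678/71; d'=(36−2·-184/71)/(678/71)=1462/339
row 4: denom=8−3·71/226=1595/226; d'=(-36−3·1462/339)/(1595/226)=-2212/319
back: M4=-2212/319
back: M3=1462/339−71/226·-2212/319=6212/957
back: M2=-184/71−16/71·6212/957=-3880/957
back: M1=1−3/8·-3880/957=804/319
M: M0=0, M1=804/319, M2=-3880/957, M3=6212/957, M4=-2212/319, M5=0
seg 0: a=2, c=M0/2=0, d=(M1−M0)/(6·1)=134/319, b=Δ0−h0·(2M0+M1)/6=-453/319
seg 1: a=1, c=M1/2=402/319, d=(M2−M1)/(6·3)=-286/783, b=Δ1−h1·(2M1+M2)/6=-51/319
seg 2: a=2, c=M2/2=-1940/957, d=(M3−M2)/(6·2)=29/33, b=Δ2−h2·(2M2+M3)/6=-785/319
seg 3: a=-4, c=M3/2=3106/957, d=(M4−M3)/(6·3)=-584/783, b=Δ3−h3·(2M3+M4)/6=-23/957
seg 4: a=5, c=M4/2=-1106/319, d=(M5−M4)/(6·1)=1106/957, b=Δ4−h4·(2M4+M5)/6=-659/957
t_q=39/4 → seg 4, τ=3/4; S=5+-659/957·τ+-1106/319·τ²+1106/957·τ³=30837/10208

  seg 0: a=2 b=-453/319 c=0 d=134/319
  seg 1: a=1 b=-51/319 c=402/319 d=-286/783
  seg 2: a=2 b=-785/319 c=-1940/957 d=29/33
  seg 3: a=-4 b=-23/957 c=3106/957 d=-584/783
  seg 4: a=5 b=-659/957 c=-1106/319 d=1106/957
S(39/4) = 30837/10208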